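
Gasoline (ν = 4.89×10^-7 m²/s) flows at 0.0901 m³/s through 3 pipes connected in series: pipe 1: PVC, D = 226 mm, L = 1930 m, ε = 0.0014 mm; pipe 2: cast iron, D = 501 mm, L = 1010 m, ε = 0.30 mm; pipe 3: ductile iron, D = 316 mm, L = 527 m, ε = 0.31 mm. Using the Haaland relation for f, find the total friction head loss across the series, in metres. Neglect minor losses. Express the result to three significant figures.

H ≈ 28.2 m

Pipe 1: V = 2.246 m/s, Re = 1.04×10^6, ε/D = 6.19×10^-6, f = 0.01162, h_1 = f(L/D)V²/2g = 25.52 m
Pipe 2: V = 0.4570 m/s, Re = 4.68×10^5, ε/D = 5.99×10^-4, f = 0.01822, h_2 = f(L/D)V²/2g = 0.3912 m
Pipe 3: V = 1.149 m/s, Re = 7.42×10^5, ε/D = 9.81×10^-4, f = 0.01994, h_3 = f(L/D)V²/2g = 2.238 m
Series → Q common, losses add: H = Σh = 28.15 m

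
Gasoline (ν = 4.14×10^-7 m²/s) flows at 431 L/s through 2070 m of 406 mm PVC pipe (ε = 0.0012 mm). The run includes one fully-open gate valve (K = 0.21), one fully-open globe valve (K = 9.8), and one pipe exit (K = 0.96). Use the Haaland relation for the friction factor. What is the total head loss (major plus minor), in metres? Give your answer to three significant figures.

V = 4Q/(πD²) = 3.329 m/s; V²/2g = 0.5649 m
Re = 3.26×10^6, ε/D = 2.96×10^-6 → f = 0.009698 (Haaland)
Major: h_f = f(L/D)·V²/2g = 0.009698·5099·0.5649 = 27.93 m
Minor: ΣK = 11.0; h_m = ΣK·V²/2g = 6.197 m
Total H_L = 27.93 + 6.197 = 34.13 m

H_L ≈ 34.1 m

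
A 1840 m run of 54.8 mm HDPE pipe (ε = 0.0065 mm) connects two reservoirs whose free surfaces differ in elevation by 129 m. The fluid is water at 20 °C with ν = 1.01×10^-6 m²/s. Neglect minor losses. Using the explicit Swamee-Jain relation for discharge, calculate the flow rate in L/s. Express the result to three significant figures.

Q ≈ 4.79 L/s

Swamee-Jain (Type II): Q = -0.965·√(gD⁵h_f/L)·ln[ε/(3.7D) + √(3.17ν²L/(gD³h_f))]
√(gD⁵h_f/L) = √(9.81·0.0548⁵·129/1840) = 5.830×10^-4
ε/(3.7D) = 3.21×10^-5; √(3.17ν²L/(gD³h_f)) = 1.69×10^-4
Q = -0.965·5.830×10^-4·ln(2.011×10^-4) = 0.004789 m³/s
Check: V = 2.03 m/s, Re = 1.10×10^5, f = 0.01824, h_f = 129 m ≈ 129 m ✓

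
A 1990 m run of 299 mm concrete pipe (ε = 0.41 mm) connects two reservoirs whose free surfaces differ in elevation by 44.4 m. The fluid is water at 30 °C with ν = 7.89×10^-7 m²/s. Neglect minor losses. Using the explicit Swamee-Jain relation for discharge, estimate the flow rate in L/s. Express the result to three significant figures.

Q ≈ 173 L/s

Swamee-Jain (Type II): Q = -0.965·√(gD⁵h_f/L)·ln[ε/(3.7D) + √(3.17ν²L/(gD³h_f))]
√(gD⁵h_f/L) = √(9.81·0.299⁵·44.4/1990) = 0.02287
ε/(3.7D) = 3.71×10^-4; √(3.17ν²L/(gD³h_f)) = 1.84×10^-5
Q = -0.965·0.02287·ln(3.890×10^-4) = 0.1733 m³/s
Check: V = 2.47 m/s, Re = 9.35×10^5, f = 0.02158, h_f = 44.6 m ≈ 44.4 m ✓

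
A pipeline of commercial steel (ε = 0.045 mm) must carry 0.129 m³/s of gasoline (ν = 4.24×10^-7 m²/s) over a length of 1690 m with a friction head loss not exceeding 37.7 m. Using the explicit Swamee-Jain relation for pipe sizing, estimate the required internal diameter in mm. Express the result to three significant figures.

D ≈ 248 mm

Swamee-Jain (Type III): D = 0.66·[ε^1.25·(LQ²/(gh_f))^4.75 + ν·Q^9.4·(L/(gh_f))^5.2]^0.04
LQ²/(gh_f) = 0.07604; L/(gh_f) = 4.570
Term 1 = ε^1.25·(…)^4.75 = 1.78×10^-11; Term 2 = ν·Q^9.4·(…)^5.2 = 4.99×10^-12
D = 0.66·(1.78×10^-11 + 4.99×10^-12)^0.04 = 0.2477 m = 248 mm
Check: V = 2.68 m/s, Re = 1.56×10^6, f = 0.01423, h_f = 35.5 m ≈ 37.7 m ✓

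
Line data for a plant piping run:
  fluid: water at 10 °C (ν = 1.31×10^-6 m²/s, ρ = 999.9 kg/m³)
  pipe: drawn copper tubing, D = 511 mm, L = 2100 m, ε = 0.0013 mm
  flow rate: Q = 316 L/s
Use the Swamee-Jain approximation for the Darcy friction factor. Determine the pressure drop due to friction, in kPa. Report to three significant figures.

V = 4Q/(πD²) = 4·0.316/(π·0.511²) = 1.541 m/s
Re = VD/ν = 1.541·0.511/1.31×10^-6 = 6.01×10^5 → turbulent
ε/D = 0.0013/511 = 2.54×10^-6
Swamee-Jain: f = 0.01272
h_f = f(L/D)V²/(2g) = 0.01272·(2100/0.511)·1.541²/(2·9.81) = 6.324 m
Δp = ρg·h_f = 999.9·9.81·6.324 = 62.03 kPa

Δp ≈ 62.0 kPa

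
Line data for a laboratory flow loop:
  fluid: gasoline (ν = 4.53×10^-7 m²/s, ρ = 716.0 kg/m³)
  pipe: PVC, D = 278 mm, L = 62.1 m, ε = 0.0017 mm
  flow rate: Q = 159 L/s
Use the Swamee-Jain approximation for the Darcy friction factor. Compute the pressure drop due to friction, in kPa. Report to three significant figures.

Δp ≈ 6.00 kPa

V = 4Q/(πD²) = 4·0.159/(π·0.278²) = 2.619 m/s
Re = VD/ν = 2.619·0.278/4.53×10^-7 = 1.61×10^6 → turbulent
ε/D = 0.0017/278 = 6.12×10^-6
Swamee-Jain: f = 0.01094
h_f = f(L/D)V²/(2g) = 0.01094·(62.1/0.278)·2.619²/(2·9.81) = 0.8545 m
Δp = ρg·h_f = 716.0·9.81·0.8545 = 6.002 kPa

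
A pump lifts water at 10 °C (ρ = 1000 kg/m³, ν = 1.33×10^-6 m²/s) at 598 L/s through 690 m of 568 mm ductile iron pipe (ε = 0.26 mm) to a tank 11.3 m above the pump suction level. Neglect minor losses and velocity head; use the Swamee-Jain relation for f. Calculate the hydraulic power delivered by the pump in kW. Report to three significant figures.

P_hyd ≈ 101 kW

V = 4Q/(πD²) = 2.360 m/s; Re = 1.01×10^6; ε/D = 4.58×10^-4; f = 0.01700
h_f = f(L/D)V²/2g = 5.864 m
Total head H = z + h_f = 11.3 + 5.864 = 17.16 m
P_hyd = ρgQH = 1000·9.81·0.598·17.16 = 100.7 kW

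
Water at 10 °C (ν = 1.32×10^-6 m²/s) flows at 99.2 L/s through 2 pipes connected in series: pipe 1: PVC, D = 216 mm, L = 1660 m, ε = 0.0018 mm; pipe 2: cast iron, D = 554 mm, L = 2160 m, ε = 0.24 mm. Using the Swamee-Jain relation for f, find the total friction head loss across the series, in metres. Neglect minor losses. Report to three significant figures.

H ≈ 39.4 m

Pipe 1: V = 2.707 m/s, Re = 4.43×10^5, ε/D = 8.33×10^-6, f = 0.01350, h_1 = f(L/D)V²/2g = 38.76 m
Pipe 2: V = 0.4115 m/s, Re = 1.73×10^5, ε/D = 4.33×10^-4, f = 0.01885, h_2 = f(L/D)V²/2g = 0.6344 m
Series → Q common, losses add: H = Σh = 39.40 m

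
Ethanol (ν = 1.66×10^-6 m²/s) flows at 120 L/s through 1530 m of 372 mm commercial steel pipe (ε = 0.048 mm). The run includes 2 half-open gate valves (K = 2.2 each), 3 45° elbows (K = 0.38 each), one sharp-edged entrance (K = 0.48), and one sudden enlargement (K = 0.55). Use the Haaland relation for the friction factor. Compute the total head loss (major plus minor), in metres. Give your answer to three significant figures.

V = 4Q/(πD²) = 1.104 m/s; V²/2g = 0.06213 m
Re = 2.47×10^5, ε/D = 1.29×10^-4 → f = 0.01589 (Haaland)
Major: h_f = f(L/D)·V²/2g = 0.01589·4113·0.06213 = 4.061 m
Minor: ΣK = 6.57; h_m = ΣK·V²/2g = 0.4082 m
Total H_L = 4.061 + 0.4082 = 4.469 m

H_L ≈ 4.47 m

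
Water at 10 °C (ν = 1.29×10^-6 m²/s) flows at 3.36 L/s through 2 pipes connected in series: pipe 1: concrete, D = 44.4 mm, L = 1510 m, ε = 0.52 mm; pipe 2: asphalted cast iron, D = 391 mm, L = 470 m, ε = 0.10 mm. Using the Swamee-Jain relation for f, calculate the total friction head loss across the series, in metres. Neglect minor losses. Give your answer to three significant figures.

Pipe 1: V = 2.170 m/s, Re = 7.47×10^4, ε/D = 0.0117, f = 0.04103, h_1 = f(L/D)V²/2g = 335.0 m
Pipe 2: V = 0.02798 m/s, Re = 8480, ε/D = 2.56×10^-4, f = 0.03284, h_2 = f(L/D)V²/2g = 0.001575 m
Series → Q common, losses add: H = Σh = 335.0 m

H ≈ 335 m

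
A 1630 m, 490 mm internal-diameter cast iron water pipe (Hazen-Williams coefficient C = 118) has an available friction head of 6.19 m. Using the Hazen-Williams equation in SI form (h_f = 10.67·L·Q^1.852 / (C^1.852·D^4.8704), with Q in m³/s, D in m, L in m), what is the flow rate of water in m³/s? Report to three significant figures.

Q ≈ 0.248 m³/s

Rearranging: Q = [h_f·C^1.852·D^4.8704 / (10.67·L)]^(1/1.852)
Q = [6.19·118^1.852·0.490^4.8704 / (10.67·1630)]^0.540 = 0.2483 m³/s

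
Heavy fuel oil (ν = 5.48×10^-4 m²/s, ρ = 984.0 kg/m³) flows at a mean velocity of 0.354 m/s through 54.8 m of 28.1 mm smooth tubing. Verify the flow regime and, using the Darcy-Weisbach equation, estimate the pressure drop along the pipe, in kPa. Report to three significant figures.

Δp ≈ 424 kPa

Re = VD/ν = 0.354·0.02810/5.48×10^-4 = 18.2 → laminar (Re < 2300)
f = 64/Re = 3.526
h_f = f(L/D)V²/(2g) = 3.526·(54.8/0.02810)·0.354²/(2·9.81) = 43.92 m
Δp = ρg·h_f = 984.0·9.81·43.92 = 423.9 kPa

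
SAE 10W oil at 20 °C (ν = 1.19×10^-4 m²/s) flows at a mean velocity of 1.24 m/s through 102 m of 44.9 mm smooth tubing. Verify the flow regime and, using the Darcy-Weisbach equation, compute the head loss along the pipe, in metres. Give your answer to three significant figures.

Re = VD/ν = 1.24·0.04490/1.19×10^-4 = 468 → laminar (Re < 2300)
f = 64/Re = 0.1368
h_f = f(L/D)V²/(2g) = 0.1368·(102/0.04490)·1.24²/(2·9.81) = 24.35 m

h_f ≈ 24.4 m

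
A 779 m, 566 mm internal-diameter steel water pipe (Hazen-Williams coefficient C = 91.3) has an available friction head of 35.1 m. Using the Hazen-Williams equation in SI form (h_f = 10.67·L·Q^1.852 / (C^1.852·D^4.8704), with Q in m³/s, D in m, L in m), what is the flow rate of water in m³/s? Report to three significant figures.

Rearranging: Q = [h_f·C^1.852·D^4.8704 / (10.67·L)]^(1/1.852)
Q = [35.1·91.3^1.852·0.566^4.8704 / (10.67·779)]^0.540 = 1.067 m³/s

Q ≈ 1.07 m³/s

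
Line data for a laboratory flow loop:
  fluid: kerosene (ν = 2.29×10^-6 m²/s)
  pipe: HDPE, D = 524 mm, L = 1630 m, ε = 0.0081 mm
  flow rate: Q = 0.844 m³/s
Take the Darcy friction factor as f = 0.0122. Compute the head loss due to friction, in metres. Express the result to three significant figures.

V = 4Q/(πD²) = 4·0.844/(π·0.524²) = 3.914 m/s
h_f = f(L/D)V²/(2g) = 0.01220·(1630/0.524)·3.914²/(2·9.81) = 29.63 m

h_f ≈ 29.6 m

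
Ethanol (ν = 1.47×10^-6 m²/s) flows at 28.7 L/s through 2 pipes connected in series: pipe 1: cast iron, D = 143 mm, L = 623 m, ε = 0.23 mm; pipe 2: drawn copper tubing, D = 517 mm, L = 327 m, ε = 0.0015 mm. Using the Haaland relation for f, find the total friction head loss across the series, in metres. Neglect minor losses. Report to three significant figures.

Pipe 1: V = 1.787 m/s, Re = 1.74×10^5, ε/D = 0.00161, f = 0.02320, h_1 = f(L/D)V²/2g = 16.45 m
Pipe 2: V = 0.1367 m/s, Re = 4.81×10^4, ε/D = 2.90×10^-6, f = 0.02090, h_2 = f(L/D)V²/2g = 0.01259 m
Series → Q common, losses add: H = Σh = 16.46 m

H ≈ 16.5 m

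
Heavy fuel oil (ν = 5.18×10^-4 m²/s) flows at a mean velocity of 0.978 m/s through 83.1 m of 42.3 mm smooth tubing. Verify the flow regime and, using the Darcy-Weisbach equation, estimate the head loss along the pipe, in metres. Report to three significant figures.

Re = VD/ν = 0.978·0.04230/5.18×10^-4 = 79.9 → laminar (Re < 2300)
f = 64/Re = 0.8014
h_f = f(L/D)V²/(2g) = 0.8014·(83.1/0.04230)·0.978²/(2·9.81) = 76.75 m

h_f ≈ 76.7 m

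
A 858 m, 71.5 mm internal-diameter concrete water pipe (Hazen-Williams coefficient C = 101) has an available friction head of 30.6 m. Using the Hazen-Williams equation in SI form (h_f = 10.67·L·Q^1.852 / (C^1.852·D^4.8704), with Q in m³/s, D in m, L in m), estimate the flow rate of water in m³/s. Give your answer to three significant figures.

Q ≈ 0.00451 m³/s

Rearranging: Q = [h_f·C^1.852·D^4.8704 / (10.67·L)]^(1/1.852)
Q = [30.6·101^1.852·0.0715^4.8704 / (10.67·858)]^0.540 = 0.004513 m³/s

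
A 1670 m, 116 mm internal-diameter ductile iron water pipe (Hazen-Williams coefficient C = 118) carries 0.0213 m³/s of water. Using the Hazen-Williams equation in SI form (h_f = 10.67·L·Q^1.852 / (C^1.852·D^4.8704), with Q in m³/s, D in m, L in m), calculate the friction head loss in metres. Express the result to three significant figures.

h_f = 10.67·1670·0.0213^1.852 / (118^1.852·0.116^4.8704) = 74.88 m

h_f ≈ 74.9 m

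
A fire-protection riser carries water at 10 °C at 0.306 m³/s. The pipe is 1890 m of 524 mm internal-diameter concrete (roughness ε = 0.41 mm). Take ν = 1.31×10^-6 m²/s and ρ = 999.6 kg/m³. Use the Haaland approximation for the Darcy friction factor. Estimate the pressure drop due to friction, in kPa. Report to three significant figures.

V = 4Q/(πD²) = 4·0.306/(π·0.524²) = 1.419 m/s
Re = VD/ν = 1.419·0.524/1.31×10^-6 = 5.68×10^5 → turbulent
ε/D = 0.41/524 = 7.82×10^-4
Haaland: f = 0.01910
h_f = f(L/D)V²/(2g) = 0.01910·(1890/0.524)·1.419²/(2·9.81) = 7.070 m
Δp = ρg·h_f = 999.6·9.81·7.070 = 69.33 kPa

Δp ≈ 69.3 kPa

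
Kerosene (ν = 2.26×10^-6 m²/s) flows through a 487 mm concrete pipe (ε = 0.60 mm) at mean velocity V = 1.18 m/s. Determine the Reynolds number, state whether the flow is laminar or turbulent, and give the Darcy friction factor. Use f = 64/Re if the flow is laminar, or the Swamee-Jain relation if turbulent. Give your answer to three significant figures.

Re ≈ 2.54×10^5; turbulent; f ≈ 0.0218

Re = VD/ν = 1.180·0.487/2.26×10^-6 = 2.54×10^5
Re > 4000 → turbulent; ε/D = 0.00123
Swamee-Jain: f = 0.02181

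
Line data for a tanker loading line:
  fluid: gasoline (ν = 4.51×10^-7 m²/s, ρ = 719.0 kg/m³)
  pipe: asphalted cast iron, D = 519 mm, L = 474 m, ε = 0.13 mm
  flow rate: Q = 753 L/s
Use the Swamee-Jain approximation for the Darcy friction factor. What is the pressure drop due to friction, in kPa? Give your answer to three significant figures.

V = 4Q/(πD²) = 4·0.753/(π·0.519²) = 3.559 m/s
Re = VD/ν = 3.559·0.519/4.51×10^-7 = 4.10×10^6 → turbulent
ε/D = 0.13/519 = 2.50×10^-4
Swamee-Jain: f = 0.01466
h_f = f(L/D)V²/(2g) = 0.01466·(474/0.519)·3.559²/(2·9.81) = 8.643 m
Δp = ρg·h_f = 719.0·9.81·8.643 = 60.96 kPa

Δp ≈ 61.0 kPa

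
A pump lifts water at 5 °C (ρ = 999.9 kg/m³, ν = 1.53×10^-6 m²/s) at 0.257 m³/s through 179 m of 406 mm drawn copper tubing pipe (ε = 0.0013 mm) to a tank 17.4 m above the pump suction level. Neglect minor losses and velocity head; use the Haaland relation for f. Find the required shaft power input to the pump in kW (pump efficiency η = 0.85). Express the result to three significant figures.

V = 4Q/(πD²) = 1.985 m/s; Re = 5.27×10^5; ε/D = 3.20×10^-6; f = 0.01298
h_f = f(L/D)V²/2g = 1.149 m
Total head H = z + h_f = 17.4 + 1.149 = 18.55 m
P_hyd = ρgQH = 999.9·9.81·0.257·18.55 = 46.76 kW
P_shaft = P_hyd/η = 46.76/0.85 = 55.01 kW

P_shaft ≈ 55.0 kW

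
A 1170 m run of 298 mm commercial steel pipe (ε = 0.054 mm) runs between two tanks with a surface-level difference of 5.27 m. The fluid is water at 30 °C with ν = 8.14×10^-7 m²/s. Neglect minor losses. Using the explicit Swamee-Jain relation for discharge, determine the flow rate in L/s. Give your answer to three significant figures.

Q ≈ 91.5 L/s

Swamee-Jain (Type II): Q = -0.965·√(gD⁵h_f/L)·ln[ε/(3.7D) + √(3.17ν²L/(gD³h_f))]
√(gD⁵h_f/L) = √(9.81·0.298⁵·5.27/1170) = 0.01019
ε/(3.7D) = 4.90×10^-5; √(3.17ν²L/(gD³h_f)) = 4.24×10^-5
Q = -0.965·0.01019·ln(9.136×10^-5) = 0.09146 m³/s
Check: V = 1.31 m/s, Re = 4.80×10^5, f = 0.01539, h_f = 5.30 m ≈ 5.27 m ✓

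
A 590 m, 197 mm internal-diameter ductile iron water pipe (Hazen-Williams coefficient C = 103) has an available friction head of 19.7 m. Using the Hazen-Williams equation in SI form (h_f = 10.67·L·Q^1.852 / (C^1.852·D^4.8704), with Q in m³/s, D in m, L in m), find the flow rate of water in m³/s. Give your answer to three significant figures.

Q ≈ 0.0638 m³/s

Rearranging: Q = [h_f·C^1.852·D^4.8704 / (10.67·L)]^(1/1.852)
Q = [19.7·103^1.852·0.197^4.8704 / (10.67·590)]^0.540 = 0.06384 m³/s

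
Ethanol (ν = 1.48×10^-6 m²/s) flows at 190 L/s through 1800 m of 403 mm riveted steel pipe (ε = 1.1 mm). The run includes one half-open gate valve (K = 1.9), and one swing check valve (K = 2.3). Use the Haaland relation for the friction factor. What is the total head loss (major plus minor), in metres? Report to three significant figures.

H_L ≈ 13.5 m

V = 4Q/(πD²) = 1.490 m/s; V²/2g = 0.1131 m
Re = 4.06×10^5, ε/D = 0.00273 → f = 0.02586 (Haaland)
Major: h_f = f(L/D)·V²/2g = 0.02586·4467·0.1131 = 13.06 m
Minor: ΣK = 4.20; h_m = ΣK·V²/2g = 0.4750 m
Total H_L = 13.06 + 0.4750 = 13.53 m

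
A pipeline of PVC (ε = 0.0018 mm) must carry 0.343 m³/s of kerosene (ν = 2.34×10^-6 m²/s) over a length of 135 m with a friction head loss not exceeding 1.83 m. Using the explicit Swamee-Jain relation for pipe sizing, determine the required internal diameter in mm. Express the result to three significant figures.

D ≈ 400 mm

Swamee-Jain (Type III): D = 0.66·[ε^1.25·(LQ²/(gh_f))^4.75 + ν·Q^9.4·(L/(gh_f))^5.2]^0.04
LQ²/(gh_f) = 0.8847; L/(gh_f) = 7.520
Term 1 = ε^1.25·(…)^4.75 = 3.68×10^-8; Term 2 = ν·Q^9.4·(…)^5.2 = 3.61×10^-6
D = 0.66·(3.68×10^-8 + 3.61×10^-6)^0.04 = 0.4000 m = 400 mm
Check: V = 2.73 m/s, Re = 4.67×10^5, f = 0.01332, h_f = 1.71 m ≈ 1.83 m ✓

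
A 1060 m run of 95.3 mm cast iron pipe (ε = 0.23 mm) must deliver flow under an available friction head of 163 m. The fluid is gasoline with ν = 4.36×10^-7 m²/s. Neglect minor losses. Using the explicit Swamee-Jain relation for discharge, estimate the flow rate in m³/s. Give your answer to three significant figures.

Q ≈ 0.0243 m³/s

Swamee-Jain (Type II): Q = -0.965·√(gD⁵h_f/L)·ln[ε/(3.7D) + √(3.17ν²L/(gD³h_f))]
√(gD⁵h_f/L) = √(9.81·0.0953⁵·163/1060) = 0.003444
ε/(3.7D) = 6.52×10^-4; √(3.17ν²L/(gD³h_f)) = 2.15×10^-5
Q = -0.965·0.003444·ln(6.738×10^-4) = 0.02427 m³/s
Check: V = 3.40 m/s, Re = 7.44×10^5, f = 0.02494, h_f = 164 m ≈ 163 m ✓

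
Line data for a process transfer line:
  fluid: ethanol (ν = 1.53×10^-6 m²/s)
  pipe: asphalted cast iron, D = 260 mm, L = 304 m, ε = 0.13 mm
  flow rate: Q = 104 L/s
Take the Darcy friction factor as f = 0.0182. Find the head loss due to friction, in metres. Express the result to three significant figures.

V = 4Q/(πD²) = 4·0.104/(π·0.260²) = 1.959 m/s
h_f = f(L/D)V²/(2g) = 0.01820·(304/0.260)·1.959²/(2·9.81) = 4.162 m

h_f ≈ 4.16 m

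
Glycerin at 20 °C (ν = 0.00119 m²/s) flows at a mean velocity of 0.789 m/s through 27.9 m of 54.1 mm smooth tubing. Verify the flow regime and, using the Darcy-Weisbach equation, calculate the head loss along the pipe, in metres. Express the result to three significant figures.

h_f ≈ 29.2 m

Re = VD/ν = 0.789·0.05410/0.00119 = 35.9 → laminar (Re < 2300)
f = 64/Re = 1.784
h_f = f(L/D)V²/(2g) = 1.784·(27.9/0.05410)·0.789²/(2·9.81) = 29.20 m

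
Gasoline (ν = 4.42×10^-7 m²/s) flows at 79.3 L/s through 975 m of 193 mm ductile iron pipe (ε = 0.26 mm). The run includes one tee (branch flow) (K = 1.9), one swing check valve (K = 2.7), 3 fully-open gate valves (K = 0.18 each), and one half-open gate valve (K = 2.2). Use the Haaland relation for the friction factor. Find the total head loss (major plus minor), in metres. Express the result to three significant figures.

H_L ≈ 43.2 m

V = 4Q/(πD²) = 2.711 m/s; V²/2g = 0.3745 m
Re = 1.18×10^6, ε/D = 0.00135 → f = 0.02137 (Haaland)
Major: h_f = f(L/D)·V²/2g = 0.02137·5052·0.3745 = 40.42 m
Minor: ΣK = 7.34; h_m = ΣK·V²/2g = 2.749 m
Total H_L = 40.42 + 2.749 = 43.17 m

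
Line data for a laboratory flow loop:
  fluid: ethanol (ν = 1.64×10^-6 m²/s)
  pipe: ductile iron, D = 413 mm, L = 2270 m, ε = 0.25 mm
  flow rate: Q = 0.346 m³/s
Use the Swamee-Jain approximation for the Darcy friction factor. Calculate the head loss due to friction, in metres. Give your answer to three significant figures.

h_f ≈ 34.0 m

V = 4Q/(πD²) = 4·0.346/(π·0.413²) = 2.583 m/s
Re = VD/ν = 2.583·0.413/1.64×10^-6 = 6.50×10^5 → turbulent
ε/D = 0.25/413 = 6.05×10^-4
Swamee-Jain: f = 0.01821
h_f = f(L/D)V²/(2g) = 0.01821·(2270/0.413)·2.583²/(2·9.81) = 34.03 m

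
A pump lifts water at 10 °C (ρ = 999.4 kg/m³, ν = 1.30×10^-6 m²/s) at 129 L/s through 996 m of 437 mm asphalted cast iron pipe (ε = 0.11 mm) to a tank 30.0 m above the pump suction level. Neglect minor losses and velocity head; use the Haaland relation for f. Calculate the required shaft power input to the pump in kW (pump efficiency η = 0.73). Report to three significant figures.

P_shaft ≈ 54.4 kW

V = 4Q/(πD²) = 0.8601 m/s; Re = 2.89×10^5; ε/D = 2.52×10^-4; f = 0.01652
h_f = f(L/D)V²/2g = 1.419 m
Total head H = z + h_f = 30.0 + 1.419 = 31.42 m
P_hyd = ρgQH = 999.4·9.81·0.129·31.42 = 39.74 kW
P_shaft = P_hyd/η = 39.74/0.73 = 54.43 kW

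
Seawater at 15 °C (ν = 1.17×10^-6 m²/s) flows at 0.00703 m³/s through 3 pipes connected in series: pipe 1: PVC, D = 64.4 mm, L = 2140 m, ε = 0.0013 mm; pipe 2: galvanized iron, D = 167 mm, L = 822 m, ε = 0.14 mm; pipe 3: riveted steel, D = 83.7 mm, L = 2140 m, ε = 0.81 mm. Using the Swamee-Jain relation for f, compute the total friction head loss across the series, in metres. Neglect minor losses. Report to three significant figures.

H ≈ 219 m

Pipe 1: V = 2.158 m/s, Re = 1.19×10^5, ε/D = 2.02×10^-5, f = 0.01737, h_1 = f(L/D)V²/2g = 137.1 m
Pipe 2: V = 0.3209 m/s, Re = 4.58×10^4, ε/D = 8.38×10^-4, f = 0.02401, h_2 = f(L/D)V²/2g = 0.6204 m
Pipe 3: V = 1.278 m/s, Re = 9.14×10^4, ε/D = 0.00968, f = 0.03842, h_3 = f(L/D)V²/2g = 81.73 m
Series → Q common, losses add: H = Σh = 219.4 m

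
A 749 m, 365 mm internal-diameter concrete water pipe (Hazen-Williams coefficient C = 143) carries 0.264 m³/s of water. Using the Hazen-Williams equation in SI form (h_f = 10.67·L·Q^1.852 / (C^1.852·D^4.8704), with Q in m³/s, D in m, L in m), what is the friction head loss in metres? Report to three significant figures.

h_f ≈ 9.37 m

h_f = 10.67·749·0.264^1.852 / (143^1.852·0.365^4.8704) = 9.367 m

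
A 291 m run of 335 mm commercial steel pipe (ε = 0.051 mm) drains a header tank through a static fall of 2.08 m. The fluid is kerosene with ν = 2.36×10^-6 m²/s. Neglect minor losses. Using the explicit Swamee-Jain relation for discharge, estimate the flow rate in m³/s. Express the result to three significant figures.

Swamee-Jain (Type II): Q = -0.965·√(gD⁵h_f/L)·ln[ε/(3.7D) + √(3.17ν²L/(gD³h_f))]
√(gD⁵h_f/L) = √(9.81·0.335⁵·2.08/291) = 0.01720
ε/(3.7D) = 4.11×10^-5; √(3.17ν²L/(gD³h_f)) = 8.18×10^-5
Q = -0.965·0.01720·ln(1.230×10^-4) = 0.1494 m³/s
Check: V = 1.70 m/s, Re = 2.41×10^5, f = 0.01637, h_f = 2.08 m ≈ 2.08 m ✓

Q ≈ 0.149 m³/s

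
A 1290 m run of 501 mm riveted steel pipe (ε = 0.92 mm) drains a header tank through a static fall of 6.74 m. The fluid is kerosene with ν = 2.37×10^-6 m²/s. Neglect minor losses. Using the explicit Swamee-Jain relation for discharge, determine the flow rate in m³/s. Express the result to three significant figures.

Swamee-Jain (Type II): Q = -0.965·√(gD⁵h_f/L)·ln[ε/(3.7D) + √(3.17ν²L/(gD³h_f))]
√(gD⁵h_f/L) = √(9.81·0.501⁵·6.74/1290) = 0.04022
ε/(3.7D) = 4.96×10^-4; √(3.17ν²L/(gD³h_f)) = 5.26×10^-5
Q = -0.965·0.04022·ln(5.489×10^-4) = 0.2914 m³/s
Check: V = 1.48 m/s, Re = 3.12×10^5, f = 0.02366, h_f = 6.78 m ≈ 6.74 m ✓

Q ≈ 0.291 m³/s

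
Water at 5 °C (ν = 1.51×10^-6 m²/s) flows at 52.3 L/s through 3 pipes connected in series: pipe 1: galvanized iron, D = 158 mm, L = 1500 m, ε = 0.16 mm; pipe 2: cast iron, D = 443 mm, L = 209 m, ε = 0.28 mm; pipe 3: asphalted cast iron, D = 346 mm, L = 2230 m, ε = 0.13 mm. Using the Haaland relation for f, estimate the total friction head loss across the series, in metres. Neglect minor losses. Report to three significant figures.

H ≈ 73.0 m

Pipe 1: V = 2.667 m/s, Re = 2.79×10^5, ε/D = 0.00101, f = 0.02064, h_1 = f(L/D)V²/2g = 71.05 m
Pipe 2: V = 0.3393 m/s, Re = 9.95×10^4, ε/D = 6.32×10^-4, f = 0.02061, h_2 = f(L/D)V²/2g = 0.05707 m
Pipe 3: V = 0.5562 m/s, Re = 1.27×10^5, ε/D = 3.76×10^-4, f = 0.01890, h_3 = f(L/D)V²/2g = 1.921 m
Series → Q common, losses add: H = Σh = 73.03 m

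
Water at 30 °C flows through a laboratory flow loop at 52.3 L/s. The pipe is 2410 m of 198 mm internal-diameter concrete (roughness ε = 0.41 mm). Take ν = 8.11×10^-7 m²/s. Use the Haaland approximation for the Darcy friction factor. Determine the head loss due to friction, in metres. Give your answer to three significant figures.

h_f ≈ 43.1 m

V = 4Q/(πD²) = 4·0.0523/(π·0.198²) = 1.699 m/s
Re = VD/ν = 1.699·0.198/8.11×10^-7 = 4.15×10^5 → turbulent
ε/D = 0.41/198 = 0.00207
Haaland: f = 0.02406
h_f = f(L/D)V²/(2g) = 0.02406·(2410/0.198)·1.699²/(2·9.81) = 43.07 m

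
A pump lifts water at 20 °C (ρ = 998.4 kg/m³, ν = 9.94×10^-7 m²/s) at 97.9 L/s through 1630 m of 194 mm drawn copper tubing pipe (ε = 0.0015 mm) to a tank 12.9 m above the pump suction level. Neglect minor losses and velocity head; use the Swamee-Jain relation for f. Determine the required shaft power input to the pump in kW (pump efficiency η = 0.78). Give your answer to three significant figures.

P_shaft ≈ 88.9 kW

V = 4Q/(πD²) = 3.312 m/s; Re = 6.46×10^5; ε/D = 7.73×10^-6; f = 0.01266
h_f = f(L/D)V²/2g = 59.45 m
Total head H = z + h_f = 12.9 + 59.45 = 72.35 m
P_hyd = ρgQH = 998.4·9.81·0.0979·72.35 = 69.37 kW
P_shaft = P_hyd/η = 69.37/0.78 = 88.94 kW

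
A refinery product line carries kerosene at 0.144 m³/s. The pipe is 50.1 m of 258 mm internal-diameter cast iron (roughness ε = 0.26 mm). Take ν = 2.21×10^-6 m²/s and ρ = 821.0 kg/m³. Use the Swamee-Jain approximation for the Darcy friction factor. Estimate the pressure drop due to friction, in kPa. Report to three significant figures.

V = 4Q/(πD²) = 4·0.144/(π·0.258²) = 2.754 m/s
Re = VD/ν = 2.754·0.258/2.21×10^-6 = 3.22×10^5 → turbulent
ε/D = 0.26/258 = 0.00101
Swamee-Jain: f = 0.02072
h_f = f(L/D)V²/(2g) = 0.02072·(50.1/0.258)·2.754²/(2·9.81) = 1.556 m
Δp = ρg·h_f = 821.0·9.81·1.556 = 12.53 kPa

Δp ≈ 12.5 kPa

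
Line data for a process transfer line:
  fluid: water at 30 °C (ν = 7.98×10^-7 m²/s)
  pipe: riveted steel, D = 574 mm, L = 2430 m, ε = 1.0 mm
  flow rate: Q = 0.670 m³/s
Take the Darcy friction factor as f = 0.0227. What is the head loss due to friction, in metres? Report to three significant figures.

V = 4Q/(πD²) = 4·0.670/(π·0.574²) = 2.589 m/s
h_f = f(L/D)V²/(2g) = 0.02270·(2430/0.574)·2.589²/(2·9.81) = 32.84 m

h_f ≈ 32.8 m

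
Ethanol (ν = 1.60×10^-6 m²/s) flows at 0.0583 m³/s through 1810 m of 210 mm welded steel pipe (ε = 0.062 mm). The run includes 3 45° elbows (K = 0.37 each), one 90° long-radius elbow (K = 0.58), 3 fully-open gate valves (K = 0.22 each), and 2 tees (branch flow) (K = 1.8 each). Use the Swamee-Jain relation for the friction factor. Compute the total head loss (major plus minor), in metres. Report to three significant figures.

V = 4Q/(πD²) = 1.683 m/s; V²/2g = 0.1444 m
Re = 2.21×10^5, ε/D = 2.95×10^-4 → f = 0.01756 (Swamee-Jain)
Major: h_f = f(L/D)·V²/2g = 0.01756·8619·0.1444 = 21.86 m
Minor: ΣK = 5.95; h_m = ΣK·V²/2g = 0.8592 m
Total H_L = 21.86 + 0.8592 = 22.72 m

H_L ≈ 22.7 m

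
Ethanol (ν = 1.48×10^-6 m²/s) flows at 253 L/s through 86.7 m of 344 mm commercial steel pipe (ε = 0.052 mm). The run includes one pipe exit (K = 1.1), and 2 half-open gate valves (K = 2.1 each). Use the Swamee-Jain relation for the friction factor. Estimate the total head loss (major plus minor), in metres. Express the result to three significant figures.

V = 4Q/(πD²) = 2.722 m/s; V²/2g = 0.3777 m
Re = 6.33×10^5, ε/D = 1.51×10^-4 → f = 0.01471 (Swamee-Jain)
Major: h_f = f(L/D)·V²/2g = 0.01471·252.0·0.3777 = 1.400 m
Minor: ΣK = 5.30; h_m = ΣK·V²/2g = 2.002 m
Total H_L = 1.400 + 2.002 = 3.402 m

H_L ≈ 3.40 m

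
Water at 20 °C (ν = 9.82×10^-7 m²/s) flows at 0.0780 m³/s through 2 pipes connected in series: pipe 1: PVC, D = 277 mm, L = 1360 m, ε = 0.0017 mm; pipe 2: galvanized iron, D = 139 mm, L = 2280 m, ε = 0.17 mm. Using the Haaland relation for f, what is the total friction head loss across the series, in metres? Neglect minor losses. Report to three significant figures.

Pipe 1: V = 1.294 m/s, Re = 3.65×10^5, ε/D = 6.14×10^-6, f = 0.01388, h_1 = f(L/D)V²/2g = 5.821 m
Pipe 2: V = 5.140 m/s, Re = 7.28×10^5, ε/D = 0.00122, f = 0.02099, h_2 = f(L/D)V²/2g = 463.7 m
Series → Q common, losses add: H = Σh = 469.5 m

H ≈ 469 m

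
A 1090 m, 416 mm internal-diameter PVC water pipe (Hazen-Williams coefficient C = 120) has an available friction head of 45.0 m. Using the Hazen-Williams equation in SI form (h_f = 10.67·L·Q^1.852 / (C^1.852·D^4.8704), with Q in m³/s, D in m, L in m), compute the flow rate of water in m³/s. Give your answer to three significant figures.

Q ≈ 0.596 m³/s

Rearranging: Q = [h_f·C^1.852·D^4.8704 / (10.67·L)]^(1/1.852)
Q = [45.0·120^1.852·0.416^4.8704 / (10.67·1090)]^0.540 = 0.5955 m³/s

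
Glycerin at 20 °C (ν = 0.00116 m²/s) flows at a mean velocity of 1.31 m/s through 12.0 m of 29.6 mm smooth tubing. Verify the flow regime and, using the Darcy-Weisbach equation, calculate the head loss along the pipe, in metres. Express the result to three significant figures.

Re = VD/ν = 1.31·0.02960/0.00116 = 33.4 → laminar (Re < 2300)
f = 64/Re = 1.915
h_f = f(L/D)V²/(2g) = 1.915·(12.0/0.02960)·1.31²/(2·9.81) = 67.89 m

h_f ≈ 67.9 m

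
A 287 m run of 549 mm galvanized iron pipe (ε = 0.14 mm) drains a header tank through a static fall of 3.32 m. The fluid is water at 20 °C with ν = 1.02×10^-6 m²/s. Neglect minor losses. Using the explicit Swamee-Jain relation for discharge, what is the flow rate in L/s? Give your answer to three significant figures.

Q ≈ 683 L/s

Swamee-Jain (Type II): Q = -0.965·√(gD⁵h_f/L)·ln[ε/(3.7D) + √(3.17ν²L/(gD³h_f))]
√(gD⁵h_f/L) = √(9.81·0.549⁵·3.32/287) = 0.07523
ε/(3.7D) = 6.89×10^-5; √(3.17ν²L/(gD³h_f)) = 1.33×10^-5
Q = -0.965·0.07523·ln(8.217×10^-5) = 0.6829 m³/s
Check: V = 2.88 m/s, Re = 1.55×10^6, f = 0.01506, h_f = 3.34 m ≈ 3.32 m ✓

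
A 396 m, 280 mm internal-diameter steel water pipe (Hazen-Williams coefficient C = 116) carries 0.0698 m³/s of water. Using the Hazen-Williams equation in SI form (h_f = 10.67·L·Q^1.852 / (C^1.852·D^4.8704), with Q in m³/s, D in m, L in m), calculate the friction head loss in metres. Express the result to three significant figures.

h_f = 10.67·396·0.0698^1.852 / (116^1.852·0.280^4.8704) = 2.259 m

h_f ≈ 2.26 m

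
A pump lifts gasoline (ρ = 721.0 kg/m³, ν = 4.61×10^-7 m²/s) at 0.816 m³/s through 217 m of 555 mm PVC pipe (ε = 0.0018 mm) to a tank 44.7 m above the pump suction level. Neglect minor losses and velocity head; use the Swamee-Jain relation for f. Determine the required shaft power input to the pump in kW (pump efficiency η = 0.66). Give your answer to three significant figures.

P_shaft ≈ 410 kW

V = 4Q/(πD²) = 3.373 m/s; Re = 4.06×10^6; ε/D = 3.24×10^-6; f = 0.009486
h_f = f(L/D)V²/2g = 2.151 m
Total head H = z + h_f = 44.7 + 2.151 = 46.85 m
P_hyd = ρgQH = 721.0·9.81·0.816·46.85 = 270.4 kW
P_shaft = P_hyd/η = 270.4/0.66 = 409.7 kW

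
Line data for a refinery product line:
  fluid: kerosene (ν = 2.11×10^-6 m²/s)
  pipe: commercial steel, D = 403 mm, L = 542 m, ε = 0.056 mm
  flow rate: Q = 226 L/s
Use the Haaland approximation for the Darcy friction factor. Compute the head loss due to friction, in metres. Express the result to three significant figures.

h_f ≈ 3.30 m

V = 4Q/(πD²) = 4·0.226/(π·0.403²) = 1.772 m/s
Re = VD/ν = 1.772·0.403/2.11×10^-6 = 3.38×10^5 → turbulent
ε/D = 0.056/403 = 1.39×10^-4
Haaland: f = 0.01533
h_f = f(L/D)V²/(2g) = 0.01533·(542/0.403)·1.772²/(2·9.81) = 3.300 m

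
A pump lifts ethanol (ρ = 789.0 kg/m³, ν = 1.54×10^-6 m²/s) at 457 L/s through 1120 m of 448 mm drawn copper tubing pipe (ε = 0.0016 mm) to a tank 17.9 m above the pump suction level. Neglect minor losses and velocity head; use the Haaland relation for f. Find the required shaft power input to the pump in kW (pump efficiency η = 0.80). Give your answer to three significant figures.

P_shaft ≈ 136 kW

V = 4Q/(πD²) = 2.899 m/s; Re = 8.43×10^5; ε/D = 3.57×10^-6; f = 0.01198
h_f = f(L/D)V²/2g = 12.83 m
Total head H = z + h_f = 17.9 + 12.83 = 30.73 m
P_hyd = ρgQH = 789.0·9.81·0.457·30.73 = 108.7 kW
P_shaft = P_hyd/η = 108.7/0.80 = 135.9 kW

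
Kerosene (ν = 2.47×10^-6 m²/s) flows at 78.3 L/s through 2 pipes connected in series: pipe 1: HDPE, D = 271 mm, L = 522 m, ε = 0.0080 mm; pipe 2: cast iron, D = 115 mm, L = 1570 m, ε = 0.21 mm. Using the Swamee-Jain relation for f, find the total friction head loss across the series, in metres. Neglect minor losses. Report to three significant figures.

Pipe 1: V = 1.357 m/s, Re = 1.49×10^5, ε/D = 2.95×10^-5, f = 0.01669, h_1 = f(L/D)V²/2g = 3.019 m
Pipe 2: V = 7.538 m/s, Re = 3.51×10^5, ε/D = 0.00183, f = 0.02355, h_2 = f(L/D)V²/2g = 931.4 m
Series → Q common, losses add: H = Σh = 934.4 m

H ≈ 934 m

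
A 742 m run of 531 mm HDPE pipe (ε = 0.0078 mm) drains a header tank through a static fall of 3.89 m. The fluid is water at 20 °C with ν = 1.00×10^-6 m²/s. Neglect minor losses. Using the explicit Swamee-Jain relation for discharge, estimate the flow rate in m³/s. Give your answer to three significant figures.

Q ≈ 0.478 m³/s

Swamee-Jain (Type II): Q = -0.965·√(gD⁵h_f/L)·ln[ε/(3.7D) + √(3.17ν²L/(gD³h_f))]
√(gD⁵h_f/L) = √(9.81·0.531⁵·3.89/742) = 0.04660
ε/(3.7D) = 3.97×10^-6; √(3.17ν²L/(gD³h_f)) = 2.03×10^-5
Q = -0.965·0.04660·ln(2.426×10^-5) = 0.4778 m³/s
Check: V = 2.16 m/s, Re = 1.15×10^6, f = 0.01173, h_f = 3.89 m ≈ 3.89 m ✓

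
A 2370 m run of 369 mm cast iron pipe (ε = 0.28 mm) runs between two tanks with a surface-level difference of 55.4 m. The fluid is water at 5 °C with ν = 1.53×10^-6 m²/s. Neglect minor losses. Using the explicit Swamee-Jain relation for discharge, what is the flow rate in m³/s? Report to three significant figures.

Swamee-Jain (Type II): Q = -0.965·√(gD⁵h_f/L)·ln[ε/(3.7D) + √(3.17ν²L/(gD³h_f))]
√(gD⁵h_f/L) = √(9.81·0.369⁵·55.4/2370) = 0.03961
ε/(3.7D) = 2.05×10^-4; √(3.17ν²L/(gD³h_f)) = 2.54×10^-5
Q = -0.965·0.03961·ln(2.305×10^-4) = 0.3201 m³/s
Check: V = 2.99 m/s, Re = 7.22×10^5, f = 0.01900, h_f = 55.7 m ≈ 55.4 m ✓

Q ≈ 0.320 m³/s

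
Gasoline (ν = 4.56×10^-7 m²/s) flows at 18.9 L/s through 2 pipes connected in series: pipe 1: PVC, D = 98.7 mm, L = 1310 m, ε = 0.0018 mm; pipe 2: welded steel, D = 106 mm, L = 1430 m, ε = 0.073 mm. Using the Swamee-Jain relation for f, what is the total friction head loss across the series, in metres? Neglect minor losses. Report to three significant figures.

H ≈ 114 m

Pipe 1: V = 2.470 m/s, Re = 5.35×10^5, ε/D = 1.82×10^-5, f = 0.01324, h_1 = f(L/D)V²/2g = 54.64 m
Pipe 2: V = 2.142 m/s, Re = 4.98×10^5, ε/D = 6.89×10^-4, f = 0.01887, h_2 = f(L/D)V²/2g = 59.50 m
Series → Q common, losses add: H = Σh = 114.1 m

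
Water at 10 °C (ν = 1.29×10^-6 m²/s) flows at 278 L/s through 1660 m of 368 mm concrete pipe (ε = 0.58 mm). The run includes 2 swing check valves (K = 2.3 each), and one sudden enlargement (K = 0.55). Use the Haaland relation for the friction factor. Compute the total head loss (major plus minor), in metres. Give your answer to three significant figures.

H_L ≈ 36.8 m

V = 4Q/(πD²) = 2.614 m/s; V²/2g = 0.3482 m
Re = 7.46×10^5, ε/D = 0.00158 → f = 0.02231 (Haaland)
Major: h_f = f(L/D)·V²/2g = 0.02231·4511·0.3482 = 35.03 m
Minor: ΣK = 5.15; h_m = ΣK·V²/2g = 1.793 m
Total H_L = 35.03 + 1.793 = 36.83 m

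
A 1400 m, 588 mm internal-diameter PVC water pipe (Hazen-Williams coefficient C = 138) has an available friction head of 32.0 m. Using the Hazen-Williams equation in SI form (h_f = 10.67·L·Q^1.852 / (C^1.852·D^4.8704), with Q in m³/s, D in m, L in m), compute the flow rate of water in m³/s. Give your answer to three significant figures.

Rearranging: Q = [h_f·C^1.852·D^4.8704 / (10.67·L)]^(1/1.852)
Q = [32.0·138^1.852·0.588^4.8704 / (10.67·1400)]^0.540 = 1.236 m³/s

Q ≈ 1.24 m³/s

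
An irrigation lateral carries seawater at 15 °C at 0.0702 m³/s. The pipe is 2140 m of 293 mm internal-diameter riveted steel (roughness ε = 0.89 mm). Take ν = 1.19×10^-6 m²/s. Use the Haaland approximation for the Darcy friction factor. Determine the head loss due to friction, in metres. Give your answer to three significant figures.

V = 4Q/(πD²) = 4·0.0702/(π·0.293²) = 1.041 m/s
Re = VD/ν = 1.041·0.293/1.19×10^-6 = 2.56×10^5 → turbulent
ε/D = 0.89/293 = 0.00304
Haaland: f = 0.02678
h_f = f(L/D)V²/(2g) = 0.02678·(2140/0.293)·1.041²/(2·9.81) = 10.81 m

h_f ≈ 10.8 m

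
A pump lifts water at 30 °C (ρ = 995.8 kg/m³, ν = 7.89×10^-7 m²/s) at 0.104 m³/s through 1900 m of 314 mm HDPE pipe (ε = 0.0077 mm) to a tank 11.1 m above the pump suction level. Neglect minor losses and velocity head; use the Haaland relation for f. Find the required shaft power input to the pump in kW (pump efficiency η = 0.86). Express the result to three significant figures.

V = 4Q/(πD²) = 1.343 m/s; Re = 5.34×10^5; ε/D = 2.45×10^-5; f = 0.01321
h_f = f(L/D)V²/2g = 7.351 m
Total head H = z + h_f = 11.1 + 7.351 = 18.45 m
P_hyd = ρgQH = 995.8·9.81·0.104·18.45 = 18.75 kW
P_shaft = P_hyd/η = 18.75/0.86 = 21.80 kW

P_shaft ≈ 21.8 kW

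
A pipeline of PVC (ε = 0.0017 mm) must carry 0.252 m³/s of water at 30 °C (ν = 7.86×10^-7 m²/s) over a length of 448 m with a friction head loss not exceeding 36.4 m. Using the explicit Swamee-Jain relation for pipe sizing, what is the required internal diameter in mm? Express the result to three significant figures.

Swamee-Jain (Type III): D = 0.66·[ε^1.25·(LQ²/(gh_f))^4.75 + ν·Q^9.4·(L/(gh_f))^5.2]^0.04
LQ²/(gh_f) = 0.07967; L/(gh_f) = 1.255
Term 1 = ε^1.25·(…)^4.75 = 3.71×10^-13; Term 2 = ν·Q^9.4·(…)^5.2 = 6.04×10^-12
D = 0.66·(3.71×10^-13 + 6.04×10^-12)^0.04 = 0.2354 m = 235 mm
Check: V = 5.79 m/s, Re = 1.73×10^6, f = 0.01085, h_f = 35.3 m ≈ 36.4 m ✓

D ≈ 235 mm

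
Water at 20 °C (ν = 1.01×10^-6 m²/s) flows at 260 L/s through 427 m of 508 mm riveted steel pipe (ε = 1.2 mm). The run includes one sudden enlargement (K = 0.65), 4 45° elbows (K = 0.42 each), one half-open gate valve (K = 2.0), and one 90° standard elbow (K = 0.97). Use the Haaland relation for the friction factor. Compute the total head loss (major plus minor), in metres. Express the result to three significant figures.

H_L ≈ 2.19 m

V = 4Q/(πD²) = 1.283 m/s; V²/2g = 0.08387 m
Re = 6.45×10^5, ε/D = 0.00236 → f = 0.02476 (Haaland)
Major: h_f = f(L/D)·V²/2g = 0.02476·840.6·0.08387 = 1.746 m
Minor: ΣK = 5.30; h_m = ΣK·V²/2g = 0.4445 m
Total H_L = 1.746 + 0.4445 = 2.190 m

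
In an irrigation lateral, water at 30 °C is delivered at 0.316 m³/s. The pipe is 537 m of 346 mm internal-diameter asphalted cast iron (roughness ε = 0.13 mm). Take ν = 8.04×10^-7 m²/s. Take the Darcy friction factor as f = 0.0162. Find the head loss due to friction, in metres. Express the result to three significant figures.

V = 4Q/(πD²) = 4·0.316/(π·0.346²) = 3.361 m/s
h_f = f(L/D)V²/(2g) = 0.01620·(537/0.346)·3.361²/(2·9.81) = 14.47 m

h_f ≈ 14.5 m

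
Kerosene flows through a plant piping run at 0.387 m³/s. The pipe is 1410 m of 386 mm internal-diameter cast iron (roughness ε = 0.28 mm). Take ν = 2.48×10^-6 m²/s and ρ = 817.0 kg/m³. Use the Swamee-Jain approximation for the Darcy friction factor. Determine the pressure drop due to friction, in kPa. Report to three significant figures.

Δp ≈ 311 kPa

V = 4Q/(πD²) = 4·0.387/(π·0.386²) = 3.307 m/s
Re = VD/ν = 3.307·0.386/2.48×10^-6 = 5.15×10^5 → turbulent
ε/D = 0.28/386 = 7.25×10^-4
Swamee-Jain: f = 0.01903
h_f = f(L/D)V²/(2g) = 0.01903·(1410/0.386)·3.307²/(2·9.81) = 38.76 m
Δp = ρg·h_f = 817.0·9.81·38.76 = 310.6 kPa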